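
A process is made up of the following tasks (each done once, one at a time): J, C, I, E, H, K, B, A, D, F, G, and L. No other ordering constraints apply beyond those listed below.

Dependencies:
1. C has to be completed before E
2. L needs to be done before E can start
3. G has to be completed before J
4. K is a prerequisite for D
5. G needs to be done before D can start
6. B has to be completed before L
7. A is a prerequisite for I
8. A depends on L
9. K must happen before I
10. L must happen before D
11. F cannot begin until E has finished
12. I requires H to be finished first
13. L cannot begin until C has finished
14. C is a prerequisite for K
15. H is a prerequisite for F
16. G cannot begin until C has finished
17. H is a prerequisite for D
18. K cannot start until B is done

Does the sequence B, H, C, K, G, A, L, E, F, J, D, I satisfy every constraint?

No

Here L comes after A.
That contradicts the constraint that L must precede A.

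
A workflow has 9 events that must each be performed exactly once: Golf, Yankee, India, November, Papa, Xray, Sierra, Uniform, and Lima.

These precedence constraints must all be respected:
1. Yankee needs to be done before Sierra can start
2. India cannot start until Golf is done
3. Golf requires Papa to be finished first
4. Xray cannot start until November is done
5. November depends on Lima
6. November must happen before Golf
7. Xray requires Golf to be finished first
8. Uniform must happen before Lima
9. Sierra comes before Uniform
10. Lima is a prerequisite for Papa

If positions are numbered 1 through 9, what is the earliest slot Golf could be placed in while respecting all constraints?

7

The events that are forced before Golf, directly or transitively, are Yankee, November, Papa, Sierra, Uniform, Lima. That's 6 events.
So at minimum 6 events come before Golf, putting Golf no earlier than position 7. That position is achievable by scheduling exactly those predecessors first.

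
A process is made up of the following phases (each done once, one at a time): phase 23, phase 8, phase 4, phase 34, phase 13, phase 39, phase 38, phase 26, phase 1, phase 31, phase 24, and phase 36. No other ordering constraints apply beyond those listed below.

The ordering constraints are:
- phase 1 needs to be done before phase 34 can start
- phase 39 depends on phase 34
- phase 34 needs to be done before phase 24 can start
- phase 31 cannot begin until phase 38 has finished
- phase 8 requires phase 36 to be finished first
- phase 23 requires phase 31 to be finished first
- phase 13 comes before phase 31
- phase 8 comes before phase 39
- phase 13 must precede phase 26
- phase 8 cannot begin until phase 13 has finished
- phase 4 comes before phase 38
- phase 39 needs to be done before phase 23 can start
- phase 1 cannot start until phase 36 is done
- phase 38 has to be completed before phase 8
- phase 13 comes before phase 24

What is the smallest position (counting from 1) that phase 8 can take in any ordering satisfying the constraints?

Working backwards through the constraints from phase 8, its full set of required predecessors is phase 4, phase 13, phase 38, phase 36 — 4 of them.
With 4 mandatory predecessors, the earliest phase 8 can sit is position 4+1 = 5, and placing just those 4 first achieves it.

5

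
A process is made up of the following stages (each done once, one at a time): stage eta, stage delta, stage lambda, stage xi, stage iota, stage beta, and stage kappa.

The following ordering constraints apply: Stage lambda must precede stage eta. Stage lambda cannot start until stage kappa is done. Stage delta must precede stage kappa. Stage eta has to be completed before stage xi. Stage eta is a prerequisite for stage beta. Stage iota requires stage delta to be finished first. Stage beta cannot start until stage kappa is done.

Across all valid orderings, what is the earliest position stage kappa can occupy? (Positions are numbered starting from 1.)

The only stage forced before stage kappa (directly or transitively) is stage delta.
With 1 mandatory predecessor, the earliest stage kappa can sit is position 1+1 = 2, and placing just that one first achieves it.

2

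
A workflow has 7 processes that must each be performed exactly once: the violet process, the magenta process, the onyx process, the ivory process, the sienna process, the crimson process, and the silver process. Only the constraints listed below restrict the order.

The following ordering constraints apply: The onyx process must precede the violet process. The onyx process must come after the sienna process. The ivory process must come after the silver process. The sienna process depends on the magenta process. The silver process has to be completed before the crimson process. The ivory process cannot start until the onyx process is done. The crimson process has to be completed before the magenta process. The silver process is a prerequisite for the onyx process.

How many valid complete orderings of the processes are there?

The silver process is the only process with nothing required before it, so every ordering starts there.
Systematically extending each partial ordering one process at a time and counting, there are 2 complete orderings.

2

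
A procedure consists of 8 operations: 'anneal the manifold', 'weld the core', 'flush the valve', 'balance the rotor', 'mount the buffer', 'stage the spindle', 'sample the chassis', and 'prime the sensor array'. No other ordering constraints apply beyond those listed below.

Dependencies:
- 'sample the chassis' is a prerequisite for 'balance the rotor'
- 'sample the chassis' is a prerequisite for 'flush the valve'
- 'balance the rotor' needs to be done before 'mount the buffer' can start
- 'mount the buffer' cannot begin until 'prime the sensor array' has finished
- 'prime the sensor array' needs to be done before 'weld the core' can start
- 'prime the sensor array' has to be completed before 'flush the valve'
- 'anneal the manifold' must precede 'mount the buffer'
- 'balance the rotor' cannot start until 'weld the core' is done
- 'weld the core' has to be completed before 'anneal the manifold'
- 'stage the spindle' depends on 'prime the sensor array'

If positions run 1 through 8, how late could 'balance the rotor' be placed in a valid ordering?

7

Following the constraints forward from 'balance the rotor', its only required successor is 'mount the buffer'.
So at least 1 operation follows 'balance the rotor', putting 'balance the rotor' no later than position 7. That position is achievable by scheduling everything else first.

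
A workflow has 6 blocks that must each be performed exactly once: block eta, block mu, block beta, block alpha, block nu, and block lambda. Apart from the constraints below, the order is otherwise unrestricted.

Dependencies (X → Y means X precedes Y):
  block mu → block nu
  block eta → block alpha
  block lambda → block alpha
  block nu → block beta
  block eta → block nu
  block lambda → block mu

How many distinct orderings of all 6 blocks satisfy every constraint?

The blocks with no prerequisites are block eta, block lambda; any of them can be placed first.
Counting all ways to extend the partial order to a total order gives 11.

11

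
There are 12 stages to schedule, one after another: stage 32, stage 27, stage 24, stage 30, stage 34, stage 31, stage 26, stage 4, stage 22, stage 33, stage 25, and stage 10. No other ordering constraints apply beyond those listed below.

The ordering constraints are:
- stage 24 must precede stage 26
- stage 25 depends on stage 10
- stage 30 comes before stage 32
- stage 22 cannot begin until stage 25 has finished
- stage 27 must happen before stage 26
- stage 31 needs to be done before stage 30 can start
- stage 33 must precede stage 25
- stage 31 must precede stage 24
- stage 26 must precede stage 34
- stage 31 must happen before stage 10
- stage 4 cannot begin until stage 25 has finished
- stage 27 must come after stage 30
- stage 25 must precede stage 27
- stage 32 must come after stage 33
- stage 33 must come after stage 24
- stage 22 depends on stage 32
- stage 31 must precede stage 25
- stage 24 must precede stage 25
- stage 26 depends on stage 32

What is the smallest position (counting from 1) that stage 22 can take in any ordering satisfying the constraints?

The stages that are forced before stage 22, directly or transitively, are stage 32, stage 24, stage 30, stage 31, stage 33, stage 25, stage 10. That's 7 stages.
So at minimum 7 stages come before stage 22, putting stage 22 no earlier than position 8. That position is achievable by scheduling exactly those predecessors first.

8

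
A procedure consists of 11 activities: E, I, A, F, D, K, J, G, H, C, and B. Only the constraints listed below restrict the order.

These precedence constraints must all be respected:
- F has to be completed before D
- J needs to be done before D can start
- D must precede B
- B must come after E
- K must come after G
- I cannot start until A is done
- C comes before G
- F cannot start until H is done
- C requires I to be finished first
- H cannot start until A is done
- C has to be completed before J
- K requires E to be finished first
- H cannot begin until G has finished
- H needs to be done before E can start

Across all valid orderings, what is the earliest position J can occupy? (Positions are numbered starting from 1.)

The activities that are forced before J, directly or transitively, are I, A, C. That's 3 activities.
So at minimum 3 activities come before J, putting J no earlier than position 4. That position is achievable by scheduling exactly those predecessors first.

4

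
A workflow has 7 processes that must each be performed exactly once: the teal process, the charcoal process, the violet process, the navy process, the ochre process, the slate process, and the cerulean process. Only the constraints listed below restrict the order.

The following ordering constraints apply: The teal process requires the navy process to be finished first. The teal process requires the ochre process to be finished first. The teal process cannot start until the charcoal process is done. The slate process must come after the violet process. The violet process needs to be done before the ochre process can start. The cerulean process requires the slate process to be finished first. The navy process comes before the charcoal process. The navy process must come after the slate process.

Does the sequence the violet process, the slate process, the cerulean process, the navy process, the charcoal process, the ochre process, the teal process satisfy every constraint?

Every stated constraint is respected: the violet process sits at position 1, ahead of the ochre process at position 6, and each of the other listed pairs likewise has the predecessor earlier in the sequence.

Yes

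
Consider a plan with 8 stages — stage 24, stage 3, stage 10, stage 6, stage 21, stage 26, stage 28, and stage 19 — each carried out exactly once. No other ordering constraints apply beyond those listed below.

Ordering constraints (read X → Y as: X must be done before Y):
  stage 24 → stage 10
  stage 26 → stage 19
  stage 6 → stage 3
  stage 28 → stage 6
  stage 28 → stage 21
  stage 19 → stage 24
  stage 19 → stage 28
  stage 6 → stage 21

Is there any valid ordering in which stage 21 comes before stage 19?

No

There is a dependency chain stage 19 → stage 28 → stage 21, so stage 21 always comes after stage 19.
Hence stage 21 can never be scheduled before stage 19.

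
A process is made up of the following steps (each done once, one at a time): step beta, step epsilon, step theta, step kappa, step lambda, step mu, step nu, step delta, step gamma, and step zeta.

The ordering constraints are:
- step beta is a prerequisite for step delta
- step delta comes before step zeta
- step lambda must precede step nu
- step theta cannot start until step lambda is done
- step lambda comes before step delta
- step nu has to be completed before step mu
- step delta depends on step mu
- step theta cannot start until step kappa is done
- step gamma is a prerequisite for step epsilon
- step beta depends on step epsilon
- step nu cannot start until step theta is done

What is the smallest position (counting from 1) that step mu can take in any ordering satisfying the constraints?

5

Every step that must precede step mu has to come before it. Tracing all chains that end at step mu, those steps are: step theta, step kappa, step lambda, step nu — 4 in total.
So at minimum 4 steps come before step mu, putting step mu no earlier than position 5. That position is achievable by scheduling exactly those predecessors first.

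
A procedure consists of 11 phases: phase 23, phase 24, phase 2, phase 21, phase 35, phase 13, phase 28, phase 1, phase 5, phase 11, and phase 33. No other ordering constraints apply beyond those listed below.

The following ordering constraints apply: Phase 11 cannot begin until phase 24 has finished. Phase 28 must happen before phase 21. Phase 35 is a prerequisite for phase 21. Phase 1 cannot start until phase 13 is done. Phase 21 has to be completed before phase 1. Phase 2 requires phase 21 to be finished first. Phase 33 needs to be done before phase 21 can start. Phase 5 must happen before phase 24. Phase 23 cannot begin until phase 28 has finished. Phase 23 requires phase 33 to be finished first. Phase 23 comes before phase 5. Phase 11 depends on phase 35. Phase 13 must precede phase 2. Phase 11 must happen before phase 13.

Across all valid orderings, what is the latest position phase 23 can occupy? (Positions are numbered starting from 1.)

Following every chain forward from phase 23, the phases that must come later are phase 24, phase 2, phase 13, phase 1, phase 5, phase 11 — 6 of them.
With 6 mandatory successors out of 11 phases total, the latest slot for phase 23 is 11−6 = 5, and it's reachable by doing all non-successors before phase 23.

5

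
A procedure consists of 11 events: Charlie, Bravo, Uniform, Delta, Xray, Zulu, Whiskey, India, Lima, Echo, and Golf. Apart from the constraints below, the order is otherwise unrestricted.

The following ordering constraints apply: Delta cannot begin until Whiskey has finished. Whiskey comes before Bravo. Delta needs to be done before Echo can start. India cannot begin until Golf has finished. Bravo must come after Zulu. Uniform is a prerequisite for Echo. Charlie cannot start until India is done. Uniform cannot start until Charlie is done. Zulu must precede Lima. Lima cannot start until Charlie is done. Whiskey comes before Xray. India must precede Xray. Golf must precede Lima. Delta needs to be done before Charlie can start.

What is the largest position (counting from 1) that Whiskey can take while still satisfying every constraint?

4

The events that are forced after Whiskey, directly or by a chain of constraints, are Charlie, Bravo, Uniform, Delta, Xray, Lima, Echo. That's 7 events.
So at least 7 events follow Whiskey, putting Whiskey no later than position 4. That position is achievable by scheduling everything else first.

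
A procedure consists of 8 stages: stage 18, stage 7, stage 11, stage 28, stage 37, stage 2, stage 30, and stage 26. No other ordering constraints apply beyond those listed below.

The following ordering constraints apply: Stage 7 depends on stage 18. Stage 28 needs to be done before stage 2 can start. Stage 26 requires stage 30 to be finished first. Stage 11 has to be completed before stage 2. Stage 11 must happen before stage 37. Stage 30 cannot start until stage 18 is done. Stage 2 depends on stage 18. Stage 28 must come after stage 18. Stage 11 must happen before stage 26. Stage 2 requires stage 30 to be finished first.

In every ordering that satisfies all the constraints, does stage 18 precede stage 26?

Following the dependencies: stage 18 → stage 30 → stage 26.
So stage 18 must precede stage 26 in any valid ordering.

Yes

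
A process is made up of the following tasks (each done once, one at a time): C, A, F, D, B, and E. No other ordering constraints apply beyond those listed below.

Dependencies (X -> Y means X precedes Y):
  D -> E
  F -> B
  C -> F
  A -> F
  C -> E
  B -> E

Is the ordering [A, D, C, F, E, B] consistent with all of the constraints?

No

In the proposed order, E appears before B.
But one of the constraints requires B before E, so this ordering violates it.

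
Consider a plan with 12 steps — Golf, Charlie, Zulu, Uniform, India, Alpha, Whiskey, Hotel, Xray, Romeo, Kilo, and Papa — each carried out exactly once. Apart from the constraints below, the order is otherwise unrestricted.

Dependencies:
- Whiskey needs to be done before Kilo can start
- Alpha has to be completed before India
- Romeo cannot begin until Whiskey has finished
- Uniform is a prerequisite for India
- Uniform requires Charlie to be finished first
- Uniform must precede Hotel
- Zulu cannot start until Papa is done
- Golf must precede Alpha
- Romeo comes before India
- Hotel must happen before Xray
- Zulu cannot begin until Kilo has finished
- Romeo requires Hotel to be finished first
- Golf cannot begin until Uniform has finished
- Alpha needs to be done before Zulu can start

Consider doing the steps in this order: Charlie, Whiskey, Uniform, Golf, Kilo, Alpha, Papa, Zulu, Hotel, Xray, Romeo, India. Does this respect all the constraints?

Yes

Checking each listed constraint against this order: for instance, Uniform is in position 3 and India in position 12, so that constraint holds — and the remaining constraints check out the same way.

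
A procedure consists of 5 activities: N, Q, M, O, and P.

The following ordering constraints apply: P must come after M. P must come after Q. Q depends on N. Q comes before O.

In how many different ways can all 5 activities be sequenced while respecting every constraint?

The activities with no prerequisites are N, M; any of them can be placed first.
Counting all ways to extend the partial order to a total order gives 7.

7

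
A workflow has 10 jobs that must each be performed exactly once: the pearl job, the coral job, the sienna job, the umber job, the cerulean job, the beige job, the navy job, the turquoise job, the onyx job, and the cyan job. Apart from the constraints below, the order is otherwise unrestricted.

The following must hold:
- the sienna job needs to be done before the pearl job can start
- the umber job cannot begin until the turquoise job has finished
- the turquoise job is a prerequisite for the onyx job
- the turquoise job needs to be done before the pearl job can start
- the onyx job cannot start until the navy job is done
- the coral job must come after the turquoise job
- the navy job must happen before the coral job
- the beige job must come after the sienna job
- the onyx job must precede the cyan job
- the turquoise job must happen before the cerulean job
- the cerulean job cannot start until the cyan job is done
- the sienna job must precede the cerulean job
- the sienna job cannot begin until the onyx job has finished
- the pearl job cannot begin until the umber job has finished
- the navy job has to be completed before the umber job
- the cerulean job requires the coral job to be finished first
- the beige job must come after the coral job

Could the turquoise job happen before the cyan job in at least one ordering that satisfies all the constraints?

Every valid ordering already has the turquoise job before the cyan job (the constraints require it), so in particular at least one does.

Yes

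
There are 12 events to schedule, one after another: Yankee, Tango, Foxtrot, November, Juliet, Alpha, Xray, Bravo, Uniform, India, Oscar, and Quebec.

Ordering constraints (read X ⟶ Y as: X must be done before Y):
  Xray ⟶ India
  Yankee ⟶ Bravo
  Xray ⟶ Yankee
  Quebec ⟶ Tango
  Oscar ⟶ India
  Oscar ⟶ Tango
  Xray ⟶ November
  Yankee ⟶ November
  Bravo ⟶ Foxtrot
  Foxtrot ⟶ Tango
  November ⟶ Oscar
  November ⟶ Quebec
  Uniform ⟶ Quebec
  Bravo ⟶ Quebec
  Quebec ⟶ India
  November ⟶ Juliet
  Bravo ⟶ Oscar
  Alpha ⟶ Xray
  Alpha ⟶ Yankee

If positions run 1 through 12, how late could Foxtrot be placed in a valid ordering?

Following the constraints forward from Foxtrot, its only required successor is Tango.
With 1 mandatory successor out of 12 events total, the latest slot for Foxtrot is 12−1 = 11, and it's reachable by doing all non-successors before Foxtrot.

11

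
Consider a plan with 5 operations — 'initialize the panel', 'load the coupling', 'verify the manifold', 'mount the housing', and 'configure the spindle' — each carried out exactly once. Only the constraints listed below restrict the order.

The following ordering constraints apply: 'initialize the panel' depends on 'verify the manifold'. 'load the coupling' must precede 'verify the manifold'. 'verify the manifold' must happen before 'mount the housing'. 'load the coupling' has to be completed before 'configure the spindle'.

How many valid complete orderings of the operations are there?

8

Only 'load the coupling' has no prerequisites, so it must go first.
Counting all ways to extend the partial order to a total order gives 8.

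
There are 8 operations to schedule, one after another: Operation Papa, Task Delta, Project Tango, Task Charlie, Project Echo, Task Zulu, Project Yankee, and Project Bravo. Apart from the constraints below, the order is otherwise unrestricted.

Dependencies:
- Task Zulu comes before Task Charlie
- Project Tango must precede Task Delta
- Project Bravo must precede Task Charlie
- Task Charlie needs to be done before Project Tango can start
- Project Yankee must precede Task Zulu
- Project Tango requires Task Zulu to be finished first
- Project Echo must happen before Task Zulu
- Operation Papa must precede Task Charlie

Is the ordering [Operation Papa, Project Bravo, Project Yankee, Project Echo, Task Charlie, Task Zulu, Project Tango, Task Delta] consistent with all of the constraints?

In the proposed order, Task Charlie appears before Task Zulu.
That contradicts the constraint that Task Zulu must precede Task Charlie.

No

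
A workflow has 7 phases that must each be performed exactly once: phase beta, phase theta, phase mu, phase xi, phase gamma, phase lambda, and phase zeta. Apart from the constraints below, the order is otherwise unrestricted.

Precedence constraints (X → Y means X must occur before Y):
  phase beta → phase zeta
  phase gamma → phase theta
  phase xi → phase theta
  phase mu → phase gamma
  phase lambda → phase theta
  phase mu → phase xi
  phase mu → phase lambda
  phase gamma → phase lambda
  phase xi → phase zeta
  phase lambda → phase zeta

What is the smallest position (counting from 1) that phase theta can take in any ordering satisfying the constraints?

5

Working backwards through the constraints from phase theta, its full set of required predecessors is phase mu, phase xi, phase gamma, phase lambda — 4 of them.
So at minimum 4 phases come before phase theta, putting phase theta no earlier than position 5. That position is achievable by scheduling exactly those predecessors first.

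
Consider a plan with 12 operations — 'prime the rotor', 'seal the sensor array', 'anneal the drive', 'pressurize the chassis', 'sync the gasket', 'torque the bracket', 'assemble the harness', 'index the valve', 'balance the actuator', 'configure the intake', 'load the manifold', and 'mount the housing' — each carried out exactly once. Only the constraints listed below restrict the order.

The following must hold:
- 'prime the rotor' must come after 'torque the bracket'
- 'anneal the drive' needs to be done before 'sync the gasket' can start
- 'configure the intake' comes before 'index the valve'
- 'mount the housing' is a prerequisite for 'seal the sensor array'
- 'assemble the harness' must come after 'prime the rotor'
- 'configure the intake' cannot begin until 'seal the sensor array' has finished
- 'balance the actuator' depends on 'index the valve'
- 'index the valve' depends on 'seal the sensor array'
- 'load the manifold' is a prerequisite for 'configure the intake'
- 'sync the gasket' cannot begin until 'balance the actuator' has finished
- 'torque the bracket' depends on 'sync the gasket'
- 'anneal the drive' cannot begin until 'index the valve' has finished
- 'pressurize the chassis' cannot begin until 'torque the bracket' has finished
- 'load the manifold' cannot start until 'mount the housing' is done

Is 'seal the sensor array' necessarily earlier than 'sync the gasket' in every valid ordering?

There is a constraint chain 'seal the sensor array' → 'index the valve' → 'balance the actuator' → 'sync the gasket'.
Hence 'seal the sensor array' necessarily comes before 'sync the gasket'.

Yes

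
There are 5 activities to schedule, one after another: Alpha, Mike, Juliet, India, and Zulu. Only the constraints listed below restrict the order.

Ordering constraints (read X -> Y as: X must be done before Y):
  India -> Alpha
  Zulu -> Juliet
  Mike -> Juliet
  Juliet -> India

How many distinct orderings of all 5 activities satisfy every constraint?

2

The activities with no prerequisites are Mike, Zulu; any of them can be placed first.
Systematically extending each partial ordering one activity at a time and counting, there are 2 complete orderings.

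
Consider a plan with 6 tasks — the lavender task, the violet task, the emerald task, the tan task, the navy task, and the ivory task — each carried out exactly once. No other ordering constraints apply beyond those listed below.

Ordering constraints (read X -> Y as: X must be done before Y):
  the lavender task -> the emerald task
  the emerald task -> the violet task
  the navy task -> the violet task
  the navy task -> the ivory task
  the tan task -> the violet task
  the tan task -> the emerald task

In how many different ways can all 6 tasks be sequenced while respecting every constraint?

The tasks with no prerequisites are the lavender task, the tan task, the navy task; any of them can be placed first.
Systematically extending each partial ordering one task at a time and counting, there are 28 complete orderings.

28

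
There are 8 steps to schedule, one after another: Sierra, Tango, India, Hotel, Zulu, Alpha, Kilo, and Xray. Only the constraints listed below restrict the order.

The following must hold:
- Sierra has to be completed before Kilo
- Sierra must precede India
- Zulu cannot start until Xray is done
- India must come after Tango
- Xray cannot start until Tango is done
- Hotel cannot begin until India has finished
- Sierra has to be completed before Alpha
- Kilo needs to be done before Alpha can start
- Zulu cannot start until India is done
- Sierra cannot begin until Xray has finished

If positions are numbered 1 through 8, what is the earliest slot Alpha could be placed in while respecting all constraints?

5

Working backwards through the constraints from Alpha, its full set of required predecessors is Sierra, Tango, Kilo, Xray — 4 of them.
With 4 mandatory predecessors, the earliest Alpha can sit is position 4+1 = 5, and placing just those 4 first achieves it.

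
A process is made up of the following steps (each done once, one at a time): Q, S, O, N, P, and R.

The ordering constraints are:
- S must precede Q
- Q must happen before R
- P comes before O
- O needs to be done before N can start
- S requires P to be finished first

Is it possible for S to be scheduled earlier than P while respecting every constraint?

No

The constraints give a chain P → S, which forces P before S.
Hence S can never be scheduled before P.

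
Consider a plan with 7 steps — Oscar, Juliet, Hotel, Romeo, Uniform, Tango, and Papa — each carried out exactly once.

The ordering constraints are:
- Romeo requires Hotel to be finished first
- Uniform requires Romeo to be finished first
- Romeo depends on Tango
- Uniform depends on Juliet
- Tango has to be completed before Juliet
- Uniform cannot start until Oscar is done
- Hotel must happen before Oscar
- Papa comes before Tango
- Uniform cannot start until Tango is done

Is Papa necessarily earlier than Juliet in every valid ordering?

Yes

Following the dependencies: Papa → Tango → Juliet.
That forces Papa before Juliet in every valid schedule.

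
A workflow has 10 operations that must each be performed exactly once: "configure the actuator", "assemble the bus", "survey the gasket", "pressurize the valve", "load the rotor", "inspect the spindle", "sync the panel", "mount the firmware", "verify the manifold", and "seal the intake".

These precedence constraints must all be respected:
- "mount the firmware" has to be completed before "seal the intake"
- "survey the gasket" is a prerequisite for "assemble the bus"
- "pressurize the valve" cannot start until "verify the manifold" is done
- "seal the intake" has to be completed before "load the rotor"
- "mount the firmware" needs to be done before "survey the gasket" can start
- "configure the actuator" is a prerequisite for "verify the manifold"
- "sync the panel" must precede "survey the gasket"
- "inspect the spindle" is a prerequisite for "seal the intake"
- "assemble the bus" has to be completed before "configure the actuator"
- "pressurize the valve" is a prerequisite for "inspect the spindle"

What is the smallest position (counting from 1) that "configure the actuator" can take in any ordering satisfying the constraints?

Every operation that must precede "configure the actuator" has to come before it. Tracing all chains that end at "configure the actuator", those operations are: "assemble the bus", "survey the gasket", "sync the panel", "mount the firmware" — 4 in total.
With 4 mandatory predecessors, the earliest "configure the actuator" can sit is position 4+1 = 5, and placing just those 4 first achieves it.

5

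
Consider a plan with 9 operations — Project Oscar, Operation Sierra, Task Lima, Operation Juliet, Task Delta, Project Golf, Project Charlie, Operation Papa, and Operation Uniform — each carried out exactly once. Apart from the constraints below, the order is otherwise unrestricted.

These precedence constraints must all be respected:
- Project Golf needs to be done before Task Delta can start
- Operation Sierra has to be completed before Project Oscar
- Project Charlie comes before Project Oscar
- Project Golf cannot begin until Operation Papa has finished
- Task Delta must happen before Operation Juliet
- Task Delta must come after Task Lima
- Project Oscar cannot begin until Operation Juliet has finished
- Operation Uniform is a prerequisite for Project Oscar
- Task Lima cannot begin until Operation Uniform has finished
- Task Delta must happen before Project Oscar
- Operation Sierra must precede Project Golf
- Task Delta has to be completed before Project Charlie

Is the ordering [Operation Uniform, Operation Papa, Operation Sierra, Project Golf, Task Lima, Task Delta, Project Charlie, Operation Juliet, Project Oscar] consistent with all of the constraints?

Every stated constraint is respected: Operation Uniform sits at position 1, ahead of Project Oscar at position 9, and each of the other listed pairs likewise has the predecessor earlier in the sequence.

Yes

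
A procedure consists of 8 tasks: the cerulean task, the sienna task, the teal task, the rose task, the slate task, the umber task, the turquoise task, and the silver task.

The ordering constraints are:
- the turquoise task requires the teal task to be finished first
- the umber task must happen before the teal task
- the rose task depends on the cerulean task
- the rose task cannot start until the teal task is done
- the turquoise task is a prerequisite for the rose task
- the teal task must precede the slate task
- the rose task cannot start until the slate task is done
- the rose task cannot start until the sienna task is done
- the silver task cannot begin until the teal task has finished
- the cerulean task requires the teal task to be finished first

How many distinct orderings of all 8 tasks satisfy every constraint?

2 tasks have no prerequisites (the sienna task, the umber task), so any of them could come first.
Counting all ways to extend the partial order to a total order gives 204.

204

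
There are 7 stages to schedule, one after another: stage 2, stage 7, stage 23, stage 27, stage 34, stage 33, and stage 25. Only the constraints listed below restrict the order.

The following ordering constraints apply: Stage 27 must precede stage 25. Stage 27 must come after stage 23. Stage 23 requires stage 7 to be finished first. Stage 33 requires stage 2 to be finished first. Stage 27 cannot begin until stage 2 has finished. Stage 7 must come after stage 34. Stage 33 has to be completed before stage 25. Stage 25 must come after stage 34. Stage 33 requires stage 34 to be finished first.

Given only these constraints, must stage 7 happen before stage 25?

Yes

Chaining the stated constraints: stage 7 → stage 23 → stage 27 → stage 25.
That forces stage 7 before stage 25 in every valid schedule.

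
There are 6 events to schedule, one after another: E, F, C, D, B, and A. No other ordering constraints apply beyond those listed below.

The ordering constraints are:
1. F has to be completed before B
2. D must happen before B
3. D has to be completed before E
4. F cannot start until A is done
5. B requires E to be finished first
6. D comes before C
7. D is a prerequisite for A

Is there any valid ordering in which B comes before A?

The constraints give a chain A → F → B, which forces A before B.
So no valid ordering can have B before A.

No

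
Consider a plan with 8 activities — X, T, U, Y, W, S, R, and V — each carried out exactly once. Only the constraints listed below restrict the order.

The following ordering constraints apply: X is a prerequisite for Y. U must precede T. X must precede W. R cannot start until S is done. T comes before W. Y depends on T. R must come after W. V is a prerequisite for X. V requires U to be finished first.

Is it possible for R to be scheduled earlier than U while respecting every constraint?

The constraints give a chain U → T → W → R, which forces U before R.
So no valid ordering can have R before U.

No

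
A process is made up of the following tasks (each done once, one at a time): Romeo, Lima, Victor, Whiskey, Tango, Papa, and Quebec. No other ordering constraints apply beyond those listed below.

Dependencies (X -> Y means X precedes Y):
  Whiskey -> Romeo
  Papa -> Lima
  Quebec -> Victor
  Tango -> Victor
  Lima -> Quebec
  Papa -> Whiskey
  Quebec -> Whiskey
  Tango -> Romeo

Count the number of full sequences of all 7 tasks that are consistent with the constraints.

2 tasks have no prerequisites (Tango, Papa), so any of them could come first.
Enumerating by repeatedly choosing an available task (one whose prerequisites are all placed) gives 14 distinct complete orderings.

14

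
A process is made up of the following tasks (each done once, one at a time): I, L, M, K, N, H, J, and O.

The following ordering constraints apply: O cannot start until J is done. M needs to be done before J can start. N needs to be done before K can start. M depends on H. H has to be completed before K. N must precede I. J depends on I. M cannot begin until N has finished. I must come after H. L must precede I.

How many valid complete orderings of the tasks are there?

76

The tasks with no prerequisites are L, N, H; any of them can be placed first.
Systematically extending each partial ordering one task at a time and counting, there are 76 complete orderings.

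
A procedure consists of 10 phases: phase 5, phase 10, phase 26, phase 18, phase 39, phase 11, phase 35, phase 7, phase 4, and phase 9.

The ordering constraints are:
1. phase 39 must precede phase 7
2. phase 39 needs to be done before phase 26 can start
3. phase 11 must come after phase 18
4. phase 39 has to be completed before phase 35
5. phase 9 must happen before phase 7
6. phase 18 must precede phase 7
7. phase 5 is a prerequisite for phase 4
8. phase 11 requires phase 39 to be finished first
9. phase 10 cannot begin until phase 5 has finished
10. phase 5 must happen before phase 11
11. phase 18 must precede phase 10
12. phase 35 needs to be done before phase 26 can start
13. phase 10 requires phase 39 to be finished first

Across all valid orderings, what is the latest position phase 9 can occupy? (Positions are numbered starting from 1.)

9

The only phase forced after phase 9 (directly or by a chain) is phase 7.
With 1 mandatory successor out of 10 phases total, the latest slot for phase 9 is 10−1 = 9, and it's reachable by doing all non-successors before phase 9.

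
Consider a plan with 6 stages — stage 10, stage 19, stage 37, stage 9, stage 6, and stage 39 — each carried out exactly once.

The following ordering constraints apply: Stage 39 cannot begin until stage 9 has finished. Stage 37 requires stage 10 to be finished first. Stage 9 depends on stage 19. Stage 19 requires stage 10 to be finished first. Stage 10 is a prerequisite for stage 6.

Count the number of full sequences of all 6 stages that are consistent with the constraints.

Stage 10 is the only stage with nothing required before it, so every ordering starts there.
Enumerating by repeatedly choosing an available stage (one whose prerequisites are all placed) gives 20 distinct complete orderings.

20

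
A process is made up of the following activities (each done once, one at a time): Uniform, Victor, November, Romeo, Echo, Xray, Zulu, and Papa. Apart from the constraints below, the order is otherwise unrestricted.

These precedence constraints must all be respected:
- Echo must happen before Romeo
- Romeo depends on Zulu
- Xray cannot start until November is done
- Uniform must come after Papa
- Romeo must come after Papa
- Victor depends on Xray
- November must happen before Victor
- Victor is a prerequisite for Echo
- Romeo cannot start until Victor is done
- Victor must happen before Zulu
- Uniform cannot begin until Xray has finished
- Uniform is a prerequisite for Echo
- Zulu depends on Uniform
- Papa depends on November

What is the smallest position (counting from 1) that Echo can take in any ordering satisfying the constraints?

The activities that are forced before Echo, directly or transitively, are Uniform, Victor, November, Xray, Papa. That's 5 activities.
With 5 mandatory predecessors, the earliest Echo can sit is position 5+1 = 6, and placing just those 5 first achieves it.

6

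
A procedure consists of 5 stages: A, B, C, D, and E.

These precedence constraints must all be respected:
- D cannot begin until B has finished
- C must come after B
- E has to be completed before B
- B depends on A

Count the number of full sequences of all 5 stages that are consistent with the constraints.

2 stages have no prerequisites (A, E), so any of them could come first.
Systematically extending each partial ordering one stage at a time and counting, there are 4 complete orderings.

4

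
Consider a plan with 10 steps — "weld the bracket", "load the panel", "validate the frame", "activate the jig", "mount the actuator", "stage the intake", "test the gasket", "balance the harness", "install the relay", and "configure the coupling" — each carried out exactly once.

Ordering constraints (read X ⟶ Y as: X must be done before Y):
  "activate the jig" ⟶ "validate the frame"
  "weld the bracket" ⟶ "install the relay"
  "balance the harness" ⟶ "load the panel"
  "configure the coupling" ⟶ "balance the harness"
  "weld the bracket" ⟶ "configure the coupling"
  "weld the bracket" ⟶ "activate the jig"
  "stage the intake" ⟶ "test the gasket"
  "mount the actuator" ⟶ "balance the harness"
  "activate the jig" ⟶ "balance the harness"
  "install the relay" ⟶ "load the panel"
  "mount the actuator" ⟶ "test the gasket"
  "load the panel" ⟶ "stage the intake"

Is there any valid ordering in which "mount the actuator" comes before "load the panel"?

Yes

The constraints force "mount the actuator" before "load the panel", so yes — every valid ordering has "mount the actuator" earlier.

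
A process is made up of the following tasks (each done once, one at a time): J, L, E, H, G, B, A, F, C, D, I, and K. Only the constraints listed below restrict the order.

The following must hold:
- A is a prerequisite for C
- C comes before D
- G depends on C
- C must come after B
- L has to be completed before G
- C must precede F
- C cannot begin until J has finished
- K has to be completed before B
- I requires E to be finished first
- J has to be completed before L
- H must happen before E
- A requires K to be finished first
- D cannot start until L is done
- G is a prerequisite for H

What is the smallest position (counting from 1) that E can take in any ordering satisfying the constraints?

The tasks that are forced before E, directly or transitively, are J, L, H, G, B, A, C, K. That's 8 tasks.
So at minimum 8 tasks come before E, putting E no earlier than position 9. That position is achievable by scheduling exactly those predecessors first.

9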